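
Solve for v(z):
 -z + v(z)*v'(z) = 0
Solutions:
 v(z) = -sqrt(C1 + z^2)
 v(z) = sqrt(C1 + z^2)


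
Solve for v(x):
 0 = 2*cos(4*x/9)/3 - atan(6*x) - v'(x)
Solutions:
 v(x) = C1 - x*atan(6*x) + log(36*x^2 + 1)/12 + 3*sin(4*x/9)/2


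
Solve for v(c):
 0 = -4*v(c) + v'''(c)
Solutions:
 v(c) = C3*exp(2^(2/3)*c) + (C1*sin(2^(2/3)*sqrt(3)*c/2) + C2*cos(2^(2/3)*sqrt(3)*c/2))*exp(-2^(2/3)*c/2)


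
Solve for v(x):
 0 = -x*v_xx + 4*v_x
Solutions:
 v(x) = C1 + C2*x^5


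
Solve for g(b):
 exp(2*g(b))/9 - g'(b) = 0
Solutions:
 g(b) = log(-sqrt(-1/(C1 + b))) - log(2)/2 + log(3)
 g(b) = log(-1/(C1 + b))/2 - log(2)/2 + log(3)


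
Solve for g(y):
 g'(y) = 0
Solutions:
 g(y) = C1


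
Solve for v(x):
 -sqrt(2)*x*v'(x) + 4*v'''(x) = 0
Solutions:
 v(x) = C1 + Integral(C2*airyai(sqrt(2)*x/2) + C3*airybi(sqrt(2)*x/2), x)


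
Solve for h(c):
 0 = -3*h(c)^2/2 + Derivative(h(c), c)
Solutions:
 h(c) = -2/(C1 + 3*c)


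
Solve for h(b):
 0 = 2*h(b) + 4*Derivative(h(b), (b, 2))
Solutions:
 h(b) = C1*sin(sqrt(2)*b/2) + C2*cos(sqrt(2)*b/2)


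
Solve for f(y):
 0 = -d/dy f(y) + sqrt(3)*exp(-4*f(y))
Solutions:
 f(y) = log(-I*(C1 + 4*sqrt(3)*y)^(1/4))
 f(y) = log(I*(C1 + 4*sqrt(3)*y)^(1/4))
 f(y) = log(-(C1 + 4*sqrt(3)*y)^(1/4))
 f(y) = log(C1 + 4*sqrt(3)*y)/4


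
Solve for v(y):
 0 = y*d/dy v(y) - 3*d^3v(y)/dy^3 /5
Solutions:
 v(y) = C1 + Integral(C2*airyai(3^(2/3)*5^(1/3)*y/3) + C3*airybi(3^(2/3)*5^(1/3)*y/3), y)


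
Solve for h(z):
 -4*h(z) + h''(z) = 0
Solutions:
 h(z) = C1*exp(-2*z) + C2*exp(2*z)


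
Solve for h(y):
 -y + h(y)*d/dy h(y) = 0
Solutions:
 h(y) = -sqrt(C1 + y^2)
 h(y) = sqrt(C1 + y^2)


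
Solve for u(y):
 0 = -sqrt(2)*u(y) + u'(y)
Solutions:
 u(y) = C1*exp(sqrt(2)*y)


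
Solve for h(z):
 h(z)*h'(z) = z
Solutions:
 h(z) = -sqrt(C1 + z^2)
 h(z) = sqrt(C1 + z^2)


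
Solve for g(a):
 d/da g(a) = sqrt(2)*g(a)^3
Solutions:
 g(a) = -sqrt(2)*sqrt(-1/(C1 + sqrt(2)*a))/2
 g(a) = sqrt(2)*sqrt(-1/(C1 + sqrt(2)*a))/2


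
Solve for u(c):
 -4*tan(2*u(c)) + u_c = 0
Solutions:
 u(c) = -asin(C1*exp(8*c))/2 + pi/2
 u(c) = asin(C1*exp(8*c))/2


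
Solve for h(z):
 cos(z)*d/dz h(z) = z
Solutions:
 h(z) = C1 + Integral(z/cos(z), z)


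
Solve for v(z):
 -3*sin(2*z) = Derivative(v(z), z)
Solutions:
 v(z) = C1 + 3*cos(2*z)/2


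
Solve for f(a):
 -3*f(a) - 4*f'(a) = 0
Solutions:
 f(a) = C1*exp(-3*a/4)


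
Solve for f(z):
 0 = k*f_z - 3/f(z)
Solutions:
 f(z) = -sqrt(C1 + 6*z/k)
 f(z) = sqrt(C1 + 6*z/k)


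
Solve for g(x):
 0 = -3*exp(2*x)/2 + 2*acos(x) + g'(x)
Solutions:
 g(x) = C1 - 2*x*acos(x) + 2*sqrt(1 - x^2) + 3*exp(2*x)/4


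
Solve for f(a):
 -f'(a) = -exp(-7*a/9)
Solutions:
 f(a) = C1 - 9*exp(-7*a/9)/7


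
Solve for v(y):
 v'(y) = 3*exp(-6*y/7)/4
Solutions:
 v(y) = C1 - 7*exp(-6*y/7)/8


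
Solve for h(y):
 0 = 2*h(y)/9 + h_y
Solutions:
 h(y) = C1*exp(-2*y/9)


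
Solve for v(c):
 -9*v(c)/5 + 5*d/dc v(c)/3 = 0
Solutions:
 v(c) = C1*exp(27*c/25)


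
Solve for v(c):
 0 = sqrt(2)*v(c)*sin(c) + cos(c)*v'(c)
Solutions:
 v(c) = C1*cos(c)^(sqrt(2))


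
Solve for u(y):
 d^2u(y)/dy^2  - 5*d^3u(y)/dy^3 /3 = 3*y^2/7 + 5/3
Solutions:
 u(y) = C1 + C2*y + C3*exp(3*y/5) + y^4/28 + 5*y^3/21 + 85*y^2/42


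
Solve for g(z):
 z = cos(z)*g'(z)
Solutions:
 g(z) = C1 + Integral(z/cos(z), z)


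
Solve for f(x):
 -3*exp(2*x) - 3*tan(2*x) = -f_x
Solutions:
 f(x) = C1 + 3*exp(2*x)/2 - 3*log(cos(2*x))/2


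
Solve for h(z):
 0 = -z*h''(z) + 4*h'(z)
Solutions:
 h(z) = C1 + C2*z^5


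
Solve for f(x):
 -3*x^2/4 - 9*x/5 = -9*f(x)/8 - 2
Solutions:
 f(x) = 2*x^2/3 + 8*x/5 - 16/9


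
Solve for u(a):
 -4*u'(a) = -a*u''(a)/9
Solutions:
 u(a) = C1 + C2*a^37


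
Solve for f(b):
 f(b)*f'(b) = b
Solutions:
 f(b) = -sqrt(C1 + b^2)
 f(b) = sqrt(C1 + b^2)


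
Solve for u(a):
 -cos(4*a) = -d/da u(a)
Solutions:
 u(a) = C1 + sin(4*a)/4


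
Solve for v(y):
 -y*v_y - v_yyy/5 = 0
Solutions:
 v(y) = C1 + Integral(C2*airyai(-5^(1/3)*y) + C3*airybi(-5^(1/3)*y), y)


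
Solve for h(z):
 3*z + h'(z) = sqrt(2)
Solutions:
 h(z) = C1 - 3*z^2/2 + sqrt(2)*z


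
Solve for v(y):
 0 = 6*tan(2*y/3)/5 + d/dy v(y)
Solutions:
 v(y) = C1 + 9*log(cos(2*y/3))/5


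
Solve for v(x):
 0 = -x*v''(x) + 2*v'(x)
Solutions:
 v(x) = C1 + C2*x^3


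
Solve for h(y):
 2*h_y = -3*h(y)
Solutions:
 h(y) = C1*exp(-3*y/2)


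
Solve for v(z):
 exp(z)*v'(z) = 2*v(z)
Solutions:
 v(z) = C1*exp(-2*exp(-z))


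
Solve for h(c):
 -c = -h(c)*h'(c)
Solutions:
 h(c) = -sqrt(C1 + c^2)
 h(c) = sqrt(C1 + c^2)


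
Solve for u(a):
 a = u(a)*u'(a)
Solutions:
 u(a) = -sqrt(C1 + a^2)
 u(a) = sqrt(C1 + a^2)


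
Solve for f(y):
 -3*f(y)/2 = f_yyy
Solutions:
 f(y) = C3*exp(-2^(2/3)*3^(1/3)*y/2) + (C1*sin(2^(2/3)*3^(5/6)*y/4) + C2*cos(2^(2/3)*3^(5/6)*y/4))*exp(2^(2/3)*3^(1/3)*y/4)


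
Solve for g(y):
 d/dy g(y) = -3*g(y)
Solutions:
 g(y) = C1*exp(-3*y)


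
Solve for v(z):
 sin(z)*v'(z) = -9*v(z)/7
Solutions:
 v(z) = C1*(cos(z) + 1)^(9/14)/(cos(z) - 1)^(9/14)


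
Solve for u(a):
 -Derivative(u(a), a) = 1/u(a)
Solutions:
 u(a) = -sqrt(C1 - 2*a)
 u(a) = sqrt(C1 - 2*a)


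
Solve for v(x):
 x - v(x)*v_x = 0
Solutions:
 v(x) = -sqrt(C1 + x^2)
 v(x) = sqrt(C1 + x^2)


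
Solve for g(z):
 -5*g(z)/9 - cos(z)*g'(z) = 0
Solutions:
 g(z) = C1*(sin(z) - 1)^(5/18)/(sin(z) + 1)^(5/18)


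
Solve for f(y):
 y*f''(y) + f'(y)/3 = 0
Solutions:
 f(y) = C1 + C2*y^(2/3)


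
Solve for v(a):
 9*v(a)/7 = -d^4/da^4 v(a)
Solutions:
 v(a) = (C1*sin(sqrt(6)*7^(3/4)*a/14) + C2*cos(sqrt(6)*7^(3/4)*a/14))*exp(-sqrt(6)*7^(3/4)*a/14) + (C3*sin(sqrt(6)*7^(3/4)*a/14) + C4*cos(sqrt(6)*7^(3/4)*a/14))*exp(sqrt(6)*7^(3/4)*a/14)


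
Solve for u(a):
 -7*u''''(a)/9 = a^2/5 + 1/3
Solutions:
 u(a) = C1 + C2*a + C3*a^2 + C4*a^3 - a^6/1400 - a^4/56


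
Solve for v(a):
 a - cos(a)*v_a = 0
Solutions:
 v(a) = C1 + Integral(a/cos(a), a)


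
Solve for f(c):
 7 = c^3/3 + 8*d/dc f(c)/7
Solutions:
 f(c) = C1 - 7*c^4/96 + 49*c/8


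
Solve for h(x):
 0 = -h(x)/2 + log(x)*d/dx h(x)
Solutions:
 h(x) = C1*exp(li(x)/2)


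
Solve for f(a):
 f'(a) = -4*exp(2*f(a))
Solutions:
 f(a) = log(-sqrt(-1/(C1 - 4*a))) - log(2)/2
 f(a) = log(-1/(C1 - 4*a))/2 - log(2)/2


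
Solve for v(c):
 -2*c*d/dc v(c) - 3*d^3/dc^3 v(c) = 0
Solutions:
 v(c) = C1 + Integral(C2*airyai(-2^(1/3)*3^(2/3)*c/3) + C3*airybi(-2^(1/3)*3^(2/3)*c/3), c)


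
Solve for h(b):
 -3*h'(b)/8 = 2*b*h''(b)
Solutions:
 h(b) = C1 + C2*b^(13/16)


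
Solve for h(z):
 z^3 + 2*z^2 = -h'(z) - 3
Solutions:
 h(z) = C1 - z^4/4 - 2*z^3/3 - 3*z


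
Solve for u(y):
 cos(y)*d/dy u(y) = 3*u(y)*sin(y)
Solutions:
 u(y) = C1/cos(y)^3


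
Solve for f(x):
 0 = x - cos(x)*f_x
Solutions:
 f(x) = C1 + Integral(x/cos(x), x)


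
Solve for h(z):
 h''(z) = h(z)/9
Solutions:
 h(z) = C1*exp(-z/3) + C2*exp(z/3)


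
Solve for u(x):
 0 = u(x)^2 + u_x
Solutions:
 u(x) = 1/(C1 + x)


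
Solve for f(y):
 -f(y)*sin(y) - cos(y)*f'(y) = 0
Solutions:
 f(y) = C1*cos(y)


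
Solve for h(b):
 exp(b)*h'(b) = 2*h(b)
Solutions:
 h(b) = C1*exp(-2*exp(-b))


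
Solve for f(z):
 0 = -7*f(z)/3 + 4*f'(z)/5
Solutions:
 f(z) = C1*exp(35*z/12)


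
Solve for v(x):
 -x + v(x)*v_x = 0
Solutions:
 v(x) = -sqrt(C1 + x^2)
 v(x) = sqrt(C1 + x^2)


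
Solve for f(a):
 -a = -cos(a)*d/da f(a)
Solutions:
 f(a) = C1 + Integral(a/cos(a), a)


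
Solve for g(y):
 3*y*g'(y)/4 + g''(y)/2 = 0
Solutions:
 g(y) = C1 + C2*erf(sqrt(3)*y/2)


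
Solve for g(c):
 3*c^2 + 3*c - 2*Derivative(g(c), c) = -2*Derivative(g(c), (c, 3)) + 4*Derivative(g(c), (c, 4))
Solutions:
 g(c) = C1 + C2*exp(c*((6*sqrt(78) + 53)^(-1/3) + 2 + (6*sqrt(78) + 53)^(1/3))/12)*sin(sqrt(3)*c*(-(6*sqrt(78) + 53)^(1/3) + (6*sqrt(78) + 53)^(-1/3))/12) + C3*exp(c*((6*sqrt(78) + 53)^(-1/3) + 2 + (6*sqrt(78) + 53)^(1/3))/12)*cos(sqrt(3)*c*(-(6*sqrt(78) + 53)^(1/3) + (6*sqrt(78) + 53)^(-1/3))/12) + C4*exp(c*(-(6*sqrt(78) + 53)^(1/3) - 1/(6*sqrt(78) + 53)^(1/3) + 1)/6) + c^3/2 + 3*c^2/4 + 3*c


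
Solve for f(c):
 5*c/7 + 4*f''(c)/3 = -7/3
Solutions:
 f(c) = C1 + C2*c - 5*c^3/56 - 7*c^2/8


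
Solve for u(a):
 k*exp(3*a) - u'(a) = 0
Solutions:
 u(a) = C1 + k*exp(3*a)/3


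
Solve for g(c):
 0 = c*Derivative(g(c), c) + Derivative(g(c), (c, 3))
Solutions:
 g(c) = C1 + Integral(C2*airyai(-c) + C3*airybi(-c), c)


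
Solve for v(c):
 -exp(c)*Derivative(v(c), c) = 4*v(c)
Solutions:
 v(c) = C1*exp(4*exp(-c))


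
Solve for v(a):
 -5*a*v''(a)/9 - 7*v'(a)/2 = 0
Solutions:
 v(a) = C1 + C2/a^(53/10)


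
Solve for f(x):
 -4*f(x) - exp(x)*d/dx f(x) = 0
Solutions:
 f(x) = C1*exp(4*exp(-x))


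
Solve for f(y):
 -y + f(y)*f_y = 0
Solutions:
 f(y) = -sqrt(C1 + y^2)
 f(y) = sqrt(C1 + y^2)


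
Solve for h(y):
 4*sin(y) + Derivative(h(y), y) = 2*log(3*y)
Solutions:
 h(y) = C1 + 2*y*log(y) - 2*y + 2*y*log(3) + 4*cos(y)


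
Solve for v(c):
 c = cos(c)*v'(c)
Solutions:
 v(c) = C1 + Integral(c/cos(c), c)


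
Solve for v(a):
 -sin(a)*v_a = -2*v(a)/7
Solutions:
 v(a) = C1*(cos(a) - 1)^(1/7)/(cos(a) + 1)^(1/7)


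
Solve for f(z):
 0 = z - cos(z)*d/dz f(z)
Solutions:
 f(z) = C1 + Integral(z/cos(z), z)


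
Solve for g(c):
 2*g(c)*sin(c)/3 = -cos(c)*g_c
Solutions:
 g(c) = C1*cos(c)^(2/3)


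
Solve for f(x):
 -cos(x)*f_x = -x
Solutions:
 f(x) = C1 + Integral(x/cos(x), x)


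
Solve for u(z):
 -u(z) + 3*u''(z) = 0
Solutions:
 u(z) = C1*exp(-sqrt(3)*z/3) + C2*exp(sqrt(3)*z/3)


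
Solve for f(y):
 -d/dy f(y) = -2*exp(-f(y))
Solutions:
 f(y) = log(C1 + 2*y)


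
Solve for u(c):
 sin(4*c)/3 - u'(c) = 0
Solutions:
 u(c) = C1 - cos(4*c)/12


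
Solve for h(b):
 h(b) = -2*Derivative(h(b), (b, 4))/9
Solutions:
 h(b) = (C1*sin(2^(1/4)*sqrt(3)*b/2) + C2*cos(2^(1/4)*sqrt(3)*b/2))*exp(-2^(1/4)*sqrt(3)*b/2) + (C3*sin(2^(1/4)*sqrt(3)*b/2) + C4*cos(2^(1/4)*sqrt(3)*b/2))*exp(2^(1/4)*sqrt(3)*b/2)


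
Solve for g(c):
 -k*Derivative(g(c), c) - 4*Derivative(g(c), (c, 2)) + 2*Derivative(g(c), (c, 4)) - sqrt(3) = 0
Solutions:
 g(c) = C1 + C2*exp(c*(6^(1/3)*(-9*k + 2*sqrt(3)*sqrt(27*k^2/4 - 32))^(1/3)/12 - 2^(1/3)*3^(5/6)*I*(-9*k + 2*sqrt(3)*sqrt(27*k^2/4 - 32))^(1/3)/12 - 8/((-6^(1/3) + 2^(1/3)*3^(5/6)*I)*(-9*k + 2*sqrt(3)*sqrt(27*k^2/4 - 32))^(1/3)))) + C3*exp(c*(6^(1/3)*(-9*k + 2*sqrt(3)*sqrt(27*k^2/4 - 32))^(1/3)/12 + 2^(1/3)*3^(5/6)*I*(-9*k + 2*sqrt(3)*sqrt(27*k^2/4 - 32))^(1/3)/12 + 8/((6^(1/3) + 2^(1/3)*3^(5/6)*I)*(-9*k + 2*sqrt(3)*sqrt(27*k^2/4 - 32))^(1/3)))) + C4*exp(-6^(1/3)*c*((-9*k + 2*sqrt(3)*sqrt(27*k^2/4 - 32))^(1/3) + 4*6^(1/3)/(-9*k + 2*sqrt(3)*sqrt(27*k^2/4 - 32))^(1/3))/6) - sqrt(3)*c/k


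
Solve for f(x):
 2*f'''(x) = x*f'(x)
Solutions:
 f(x) = C1 + Integral(C2*airyai(2^(2/3)*x/2) + C3*airybi(2^(2/3)*x/2), x)


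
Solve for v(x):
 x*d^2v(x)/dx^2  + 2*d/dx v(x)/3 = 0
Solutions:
 v(x) = C1 + C2*x^(1/3)


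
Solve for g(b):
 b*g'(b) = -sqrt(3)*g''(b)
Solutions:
 g(b) = C1 + C2*erf(sqrt(2)*3^(3/4)*b/6)


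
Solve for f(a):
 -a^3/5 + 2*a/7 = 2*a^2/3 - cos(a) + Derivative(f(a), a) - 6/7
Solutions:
 f(a) = C1 - a^4/20 - 2*a^3/9 + a^2/7 + 6*a/7 + sin(a)


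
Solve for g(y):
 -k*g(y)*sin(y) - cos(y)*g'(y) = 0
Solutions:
 g(y) = C1*exp(k*log(cos(y)))


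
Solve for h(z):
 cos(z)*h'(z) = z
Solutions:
 h(z) = C1 + Integral(z/cos(z), z)


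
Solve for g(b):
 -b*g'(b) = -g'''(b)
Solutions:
 g(b) = C1 + Integral(C2*airyai(b) + C3*airybi(b), b)


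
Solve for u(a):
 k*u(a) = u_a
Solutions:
 u(a) = C1*exp(a*k)


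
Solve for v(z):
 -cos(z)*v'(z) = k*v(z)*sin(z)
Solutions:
 v(z) = C1*exp(k*log(cos(z)))


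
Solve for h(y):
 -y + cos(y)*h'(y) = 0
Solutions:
 h(y) = C1 + Integral(y/cos(y), y)


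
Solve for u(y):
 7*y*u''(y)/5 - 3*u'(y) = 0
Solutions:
 u(y) = C1 + C2*y^(22/7)


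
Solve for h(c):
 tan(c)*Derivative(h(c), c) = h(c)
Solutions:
 h(c) = C1*sin(c)


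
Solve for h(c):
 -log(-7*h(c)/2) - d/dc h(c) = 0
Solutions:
 Integral(1/(log(-_y) - log(2) + log(7)), (_y, h(c))) = C1 - c


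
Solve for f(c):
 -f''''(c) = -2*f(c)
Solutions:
 f(c) = C1*exp(-2^(1/4)*c) + C2*exp(2^(1/4)*c) + C3*sin(2^(1/4)*c) + C4*cos(2^(1/4)*c)


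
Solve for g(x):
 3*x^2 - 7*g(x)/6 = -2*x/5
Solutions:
 g(x) = 6*x*(15*x + 2)/35


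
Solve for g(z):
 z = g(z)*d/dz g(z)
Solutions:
 g(z) = -sqrt(C1 + z^2)
 g(z) = sqrt(C1 + z^2)


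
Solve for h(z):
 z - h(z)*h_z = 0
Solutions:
 h(z) = -sqrt(C1 + z^2)
 h(z) = sqrt(C1 + z^2)


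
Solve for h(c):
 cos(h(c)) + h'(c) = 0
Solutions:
 h(c) = pi - asin((C1 + exp(2*c))/(C1 - exp(2*c)))
 h(c) = asin((C1 + exp(2*c))/(C1 - exp(2*c)))


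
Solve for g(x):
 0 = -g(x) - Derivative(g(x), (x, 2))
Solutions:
 g(x) = C1*sin(x) + C2*cos(x)


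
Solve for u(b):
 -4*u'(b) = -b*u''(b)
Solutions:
 u(b) = C1 + C2*b^5


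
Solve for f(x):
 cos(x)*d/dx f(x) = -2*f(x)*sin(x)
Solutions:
 f(x) = C1*cos(x)^2


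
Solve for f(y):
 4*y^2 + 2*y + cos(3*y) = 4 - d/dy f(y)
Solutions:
 f(y) = C1 - 4*y^3/3 - y^2 + 4*y - sin(3*y)/3


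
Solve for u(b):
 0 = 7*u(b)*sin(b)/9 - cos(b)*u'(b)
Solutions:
 u(b) = C1/cos(b)^(7/9)


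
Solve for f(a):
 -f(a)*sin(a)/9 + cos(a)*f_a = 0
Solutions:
 f(a) = C1/cos(a)^(1/9)


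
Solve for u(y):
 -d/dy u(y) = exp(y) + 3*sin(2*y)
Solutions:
 u(y) = C1 - exp(y) + 3*cos(2*y)/2


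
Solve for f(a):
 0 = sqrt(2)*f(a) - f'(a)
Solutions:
 f(a) = C1*exp(sqrt(2)*a)


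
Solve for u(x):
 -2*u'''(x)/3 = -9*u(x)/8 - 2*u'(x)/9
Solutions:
 u(x) = C1*exp(-2^(1/3)*x*(8*2^(1/3)/(sqrt(530417) + 729)^(1/3) + (sqrt(530417) + 729)^(1/3))/24)*sin(2^(1/3)*sqrt(3)*x*(-(sqrt(530417) + 729)^(1/3) + 8*2^(1/3)/(sqrt(530417) + 729)^(1/3))/24) + C2*exp(-2^(1/3)*x*(8*2^(1/3)/(sqrt(530417) + 729)^(1/3) + (sqrt(530417) + 729)^(1/3))/24)*cos(2^(1/3)*sqrt(3)*x*(-(sqrt(530417) + 729)^(1/3) + 8*2^(1/3)/(sqrt(530417) + 729)^(1/3))/24) + C3*exp(2^(1/3)*x*(8*2^(1/3)/(sqrt(530417) + 729)^(1/3) + (sqrt(530417) + 729)^(1/3))/12)


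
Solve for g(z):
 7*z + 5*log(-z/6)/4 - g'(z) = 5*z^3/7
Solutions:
 g(z) = C1 - 5*z^4/28 + 7*z^2/2 + 5*z*log(-z)/4 + 5*z*(-log(6) - 1)/4


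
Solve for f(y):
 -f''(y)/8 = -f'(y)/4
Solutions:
 f(y) = C1 + C2*exp(2*y)


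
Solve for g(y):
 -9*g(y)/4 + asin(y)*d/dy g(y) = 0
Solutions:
 g(y) = C1*exp(9*Integral(1/asin(y), y)/4)


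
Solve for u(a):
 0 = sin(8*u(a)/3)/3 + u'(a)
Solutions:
 a/3 + 3*log(cos(8*u(a)/3) - 1)/16 - 3*log(cos(8*u(a)/3) + 1)/16 = C1


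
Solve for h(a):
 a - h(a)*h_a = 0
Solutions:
 h(a) = -sqrt(C1 + a^2)
 h(a) = sqrt(C1 + a^2)


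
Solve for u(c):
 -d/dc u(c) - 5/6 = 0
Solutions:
 u(c) = C1 - 5*c/6


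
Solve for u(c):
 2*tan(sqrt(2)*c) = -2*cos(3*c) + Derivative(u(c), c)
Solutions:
 u(c) = C1 - sqrt(2)*log(cos(sqrt(2)*c)) + 2*sin(3*c)/3


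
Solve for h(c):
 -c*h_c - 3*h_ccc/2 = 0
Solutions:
 h(c) = C1 + Integral(C2*airyai(-2^(1/3)*3^(2/3)*c/3) + C3*airybi(-2^(1/3)*3^(2/3)*c/3), c)


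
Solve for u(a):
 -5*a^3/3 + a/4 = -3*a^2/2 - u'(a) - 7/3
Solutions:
 u(a) = C1 + 5*a^4/12 - a^3/2 - a^2/8 - 7*a/3


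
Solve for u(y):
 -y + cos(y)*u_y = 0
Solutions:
 u(y) = C1 + Integral(y/cos(y), y)


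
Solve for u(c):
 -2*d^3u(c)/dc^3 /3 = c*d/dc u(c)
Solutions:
 u(c) = C1 + Integral(C2*airyai(-2^(2/3)*3^(1/3)*c/2) + C3*airybi(-2^(2/3)*3^(1/3)*c/2), c)


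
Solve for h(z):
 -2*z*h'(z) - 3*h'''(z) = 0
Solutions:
 h(z) = C1 + Integral(C2*airyai(-2^(1/3)*3^(2/3)*z/3) + C3*airybi(-2^(1/3)*3^(2/3)*z/3), z)


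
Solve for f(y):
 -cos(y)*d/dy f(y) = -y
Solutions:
 f(y) = C1 + Integral(y/cos(y), y)


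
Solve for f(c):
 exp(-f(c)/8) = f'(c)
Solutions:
 f(c) = 8*log(C1 + c/8)


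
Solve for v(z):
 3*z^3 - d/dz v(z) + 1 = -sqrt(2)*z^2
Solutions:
 v(z) = C1 + 3*z^4/4 + sqrt(2)*z^3/3 + z


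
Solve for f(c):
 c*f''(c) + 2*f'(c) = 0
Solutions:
 f(c) = C1 + C2/c


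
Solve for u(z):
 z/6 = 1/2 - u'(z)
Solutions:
 u(z) = C1 - z^2/12 + z/2


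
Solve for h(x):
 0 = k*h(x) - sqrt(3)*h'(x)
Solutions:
 h(x) = C1*exp(sqrt(3)*k*x/3)


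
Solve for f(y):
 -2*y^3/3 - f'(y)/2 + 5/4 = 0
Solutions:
 f(y) = C1 - y^4/3 + 5*y/2


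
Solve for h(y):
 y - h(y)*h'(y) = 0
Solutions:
 h(y) = -sqrt(C1 + y^2)
 h(y) = sqrt(C1 + y^2)


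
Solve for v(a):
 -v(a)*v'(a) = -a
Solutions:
 v(a) = -sqrt(C1 + a^2)
 v(a) = sqrt(C1 + a^2)


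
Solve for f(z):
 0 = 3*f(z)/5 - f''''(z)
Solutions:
 f(z) = C1*exp(-3^(1/4)*5^(3/4)*z/5) + C2*exp(3^(1/4)*5^(3/4)*z/5) + C3*sin(3^(1/4)*5^(3/4)*z/5) + C4*cos(3^(1/4)*5^(3/4)*z/5)


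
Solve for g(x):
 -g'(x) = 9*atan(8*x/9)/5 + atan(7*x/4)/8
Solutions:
 g(x) = C1 - 9*x*atan(8*x/9)/5 - x*atan(7*x/4)/8 + log(49*x^2 + 16)/28 + 81*log(64*x^2 + 81)/80


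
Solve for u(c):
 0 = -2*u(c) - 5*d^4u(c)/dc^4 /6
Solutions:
 u(c) = (C1*sin(3^(1/4)*5^(3/4)*c/5) + C2*cos(3^(1/4)*5^(3/4)*c/5))*exp(-3^(1/4)*5^(3/4)*c/5) + (C3*sin(3^(1/4)*5^(3/4)*c/5) + C4*cos(3^(1/4)*5^(3/4)*c/5))*exp(3^(1/4)*5^(3/4)*c/5)


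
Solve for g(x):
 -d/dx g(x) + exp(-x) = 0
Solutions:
 g(x) = C1 - exp(-x)


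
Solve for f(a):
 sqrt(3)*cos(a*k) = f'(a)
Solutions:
 f(a) = C1 + sqrt(3)*sin(a*k)/k


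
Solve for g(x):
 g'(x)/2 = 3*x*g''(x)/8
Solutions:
 g(x) = C1 + C2*x^(7/3)


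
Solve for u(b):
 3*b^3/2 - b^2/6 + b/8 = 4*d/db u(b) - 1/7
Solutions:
 u(b) = C1 + 3*b^4/32 - b^3/72 + b^2/64 + b/28


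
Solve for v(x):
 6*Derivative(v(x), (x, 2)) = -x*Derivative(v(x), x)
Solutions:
 v(x) = C1 + C2*erf(sqrt(3)*x/6)


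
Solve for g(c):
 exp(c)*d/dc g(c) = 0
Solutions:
 g(c) = C1


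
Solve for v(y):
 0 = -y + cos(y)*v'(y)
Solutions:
 v(y) = C1 + Integral(y/cos(y), y)


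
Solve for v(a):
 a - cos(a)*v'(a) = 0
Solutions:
 v(a) = C1 + Integral(a/cos(a), a)


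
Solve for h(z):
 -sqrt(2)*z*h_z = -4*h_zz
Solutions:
 h(z) = C1 + C2*erfi(2^(3/4)*z/4)


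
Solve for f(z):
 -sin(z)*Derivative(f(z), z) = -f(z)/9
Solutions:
 f(z) = C1*(cos(z) - 1)^(1/18)/(cos(z) + 1)^(1/18)


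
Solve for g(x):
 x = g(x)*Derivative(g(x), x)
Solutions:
 g(x) = -sqrt(C1 + x^2)
 g(x) = sqrt(C1 + x^2)


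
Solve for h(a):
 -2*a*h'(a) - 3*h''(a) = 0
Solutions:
 h(a) = C1 + C2*erf(sqrt(3)*a/3)


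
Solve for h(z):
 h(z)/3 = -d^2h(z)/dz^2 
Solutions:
 h(z) = C1*sin(sqrt(3)*z/3) + C2*cos(sqrt(3)*z/3)


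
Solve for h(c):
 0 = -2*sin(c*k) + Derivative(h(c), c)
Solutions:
 h(c) = C1 - 2*cos(c*k)/k


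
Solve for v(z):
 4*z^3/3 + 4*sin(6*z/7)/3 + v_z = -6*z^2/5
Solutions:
 v(z) = C1 - z^4/3 - 2*z^3/5 + 14*cos(6*z/7)/9


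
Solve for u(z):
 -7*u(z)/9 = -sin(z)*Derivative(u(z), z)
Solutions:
 u(z) = C1*(cos(z) - 1)^(7/18)/(cos(z) + 1)^(7/18)


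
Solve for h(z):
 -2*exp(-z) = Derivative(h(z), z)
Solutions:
 h(z) = C1 + 2*exp(-z)


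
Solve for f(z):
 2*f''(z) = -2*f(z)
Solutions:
 f(z) = C1*sin(z) + C2*cos(z)


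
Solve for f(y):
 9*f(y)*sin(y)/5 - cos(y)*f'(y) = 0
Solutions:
 f(y) = C1/cos(y)^(9/5)


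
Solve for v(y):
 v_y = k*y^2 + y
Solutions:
 v(y) = C1 + k*y^3/3 + y^2/2


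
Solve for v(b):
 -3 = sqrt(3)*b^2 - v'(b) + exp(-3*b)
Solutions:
 v(b) = C1 + sqrt(3)*b^3/3 + 3*b - exp(-3*b)/3


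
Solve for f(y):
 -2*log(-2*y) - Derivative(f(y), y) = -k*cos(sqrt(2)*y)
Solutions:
 f(y) = C1 + sqrt(2)*k*sin(sqrt(2)*y)/2 - 2*y*log(-y) - 2*y*log(2) + 2*y


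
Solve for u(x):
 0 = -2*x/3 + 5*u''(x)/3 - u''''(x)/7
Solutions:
 u(x) = C1 + C2*x + C3*exp(-sqrt(105)*x/3) + C4*exp(sqrt(105)*x/3) + x^3/15


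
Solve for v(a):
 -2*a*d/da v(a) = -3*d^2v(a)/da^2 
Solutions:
 v(a) = C1 + C2*erfi(sqrt(3)*a/3)


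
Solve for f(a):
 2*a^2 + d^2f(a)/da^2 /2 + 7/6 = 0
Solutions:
 f(a) = C1 + C2*a - a^4/3 - 7*a^2/6


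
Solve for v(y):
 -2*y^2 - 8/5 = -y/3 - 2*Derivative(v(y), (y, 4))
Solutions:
 v(y) = C1 + C2*y + C3*y^2 + C4*y^3 + y^6/360 - y^5/720 + y^4/30


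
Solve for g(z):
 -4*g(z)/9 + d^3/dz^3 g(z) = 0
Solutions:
 g(z) = C3*exp(2^(2/3)*3^(1/3)*z/3) + (C1*sin(2^(2/3)*3^(5/6)*z/6) + C2*cos(2^(2/3)*3^(5/6)*z/6))*exp(-2^(2/3)*3^(1/3)*z/6)


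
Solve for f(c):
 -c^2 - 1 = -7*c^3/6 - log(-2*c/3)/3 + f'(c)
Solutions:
 f(c) = C1 + 7*c^4/24 - c^3/3 + c*log(-c)/3 + c*(-4 - log(3) + log(2))/3


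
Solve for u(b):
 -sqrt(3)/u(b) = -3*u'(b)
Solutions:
 u(b) = -sqrt(C1 + 6*sqrt(3)*b)/3
 u(b) = sqrt(C1 + 6*sqrt(3)*b)/3


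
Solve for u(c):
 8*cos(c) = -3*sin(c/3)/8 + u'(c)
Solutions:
 u(c) = C1 + 8*sin(c) - 9*cos(c/3)/8


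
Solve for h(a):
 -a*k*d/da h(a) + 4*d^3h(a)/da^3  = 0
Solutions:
 h(a) = C1 + Integral(C2*airyai(2^(1/3)*a*k^(1/3)/2) + C3*airybi(2^(1/3)*a*k^(1/3)/2), a)


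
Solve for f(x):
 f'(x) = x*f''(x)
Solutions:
 f(x) = C1 + C2*x^2


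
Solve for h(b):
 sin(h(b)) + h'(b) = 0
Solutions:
 h(b) = -acos((-C1 - exp(2*b))/(C1 - exp(2*b))) + 2*pi
 h(b) = acos((-C1 - exp(2*b))/(C1 - exp(2*b)))


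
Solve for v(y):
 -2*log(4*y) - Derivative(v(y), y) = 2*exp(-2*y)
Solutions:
 v(y) = C1 - 2*y*log(y) + 2*y*(1 - 2*log(2)) + exp(-2*y)


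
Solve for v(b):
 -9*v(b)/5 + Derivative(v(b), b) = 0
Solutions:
 v(b) = C1*exp(9*b/5)


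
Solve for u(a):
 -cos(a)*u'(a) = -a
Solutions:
 u(a) = C1 + Integral(a/cos(a), a)


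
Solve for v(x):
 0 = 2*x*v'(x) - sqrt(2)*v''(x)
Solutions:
 v(x) = C1 + C2*erfi(2^(3/4)*x/2)


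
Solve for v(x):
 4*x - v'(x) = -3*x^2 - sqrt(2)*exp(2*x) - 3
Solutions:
 v(x) = C1 + x^3 + 2*x^2 + 3*x + sqrt(2)*exp(2*x)/2


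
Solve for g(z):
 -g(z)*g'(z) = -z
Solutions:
 g(z) = -sqrt(C1 + z^2)
 g(z) = sqrt(C1 + z^2)


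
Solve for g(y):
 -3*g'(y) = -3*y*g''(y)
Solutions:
 g(y) = C1 + C2*y^2


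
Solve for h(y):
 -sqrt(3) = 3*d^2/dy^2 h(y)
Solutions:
 h(y) = C1 + C2*y - sqrt(3)*y^2/6


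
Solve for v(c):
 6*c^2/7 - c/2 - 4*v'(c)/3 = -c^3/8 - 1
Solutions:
 v(c) = C1 + 3*c^4/128 + 3*c^3/14 - 3*c^2/16 + 3*c/4


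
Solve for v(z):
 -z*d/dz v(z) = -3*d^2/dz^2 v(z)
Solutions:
 v(z) = C1 + C2*erfi(sqrt(6)*z/6)


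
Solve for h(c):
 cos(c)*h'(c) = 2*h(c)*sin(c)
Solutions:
 h(c) = C1/cos(c)^2


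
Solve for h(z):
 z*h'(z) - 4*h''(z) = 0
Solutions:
 h(z) = C1 + C2*erfi(sqrt(2)*z/4)


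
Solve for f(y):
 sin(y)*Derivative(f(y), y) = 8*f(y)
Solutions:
 f(y) = C1*(cos(y)^4 - 4*cos(y)^3 + 6*cos(y)^2 - 4*cos(y) + 1)/(cos(y)^4 + 4*cos(y)^3 + 6*cos(y)^2 + 4*cos(y) + 1)


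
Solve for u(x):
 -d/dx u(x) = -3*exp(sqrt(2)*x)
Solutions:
 u(x) = C1 + 3*sqrt(2)*exp(sqrt(2)*x)/2


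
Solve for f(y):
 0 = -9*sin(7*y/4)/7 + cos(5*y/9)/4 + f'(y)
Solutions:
 f(y) = C1 - 9*sin(5*y/9)/20 - 36*cos(7*y/4)/49


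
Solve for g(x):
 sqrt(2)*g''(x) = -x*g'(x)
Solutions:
 g(x) = C1 + C2*erf(2^(1/4)*x/2)


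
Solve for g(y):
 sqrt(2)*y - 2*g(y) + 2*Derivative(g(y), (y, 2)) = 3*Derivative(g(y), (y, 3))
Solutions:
 g(y) = C1*exp(y*(4/(9*sqrt(681) + 235)^(1/3) + 4 + (9*sqrt(681) + 235)^(1/3))/18)*sin(sqrt(3)*y*(-(9*sqrt(681) + 235)^(1/3) + 4/(9*sqrt(681) + 235)^(1/3))/18) + C2*exp(y*(4/(9*sqrt(681) + 235)^(1/3) + 4 + (9*sqrt(681) + 235)^(1/3))/18)*cos(sqrt(3)*y*(-(9*sqrt(681) + 235)^(1/3) + 4/(9*sqrt(681) + 235)^(1/3))/18) + C3*exp(y*(-(9*sqrt(681) + 235)^(1/3) - 4/(9*sqrt(681) + 235)^(1/3) + 2)/9) + sqrt(2)*y/2


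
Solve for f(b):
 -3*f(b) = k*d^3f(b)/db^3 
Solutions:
 f(b) = C1*exp(3^(1/3)*b*(-1/k)^(1/3)) + C2*exp(b*(-1/k)^(1/3)*(-3^(1/3) + 3^(5/6)*I)/2) + C3*exp(-b*(-1/k)^(1/3)*(3^(1/3) + 3^(5/6)*I)/2)


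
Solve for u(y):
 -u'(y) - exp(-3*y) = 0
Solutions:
 u(y) = C1 + exp(-3*y)/3


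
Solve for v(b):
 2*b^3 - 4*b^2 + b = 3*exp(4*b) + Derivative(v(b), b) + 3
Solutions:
 v(b) = C1 + b^4/2 - 4*b^3/3 + b^2/2 - 3*b - 3*exp(4*b)/4


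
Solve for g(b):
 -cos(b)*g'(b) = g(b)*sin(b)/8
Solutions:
 g(b) = C1*cos(b)^(1/8)


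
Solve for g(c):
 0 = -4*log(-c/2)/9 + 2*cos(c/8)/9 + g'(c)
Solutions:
 g(c) = C1 + 4*c*log(-c)/9 - 4*c/9 - 4*c*log(2)/9 - 16*sin(c/8)/9


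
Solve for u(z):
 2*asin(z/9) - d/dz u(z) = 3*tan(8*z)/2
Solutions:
 u(z) = C1 + 2*z*asin(z/9) + 2*sqrt(81 - z^2) + 3*log(cos(8*z))/16


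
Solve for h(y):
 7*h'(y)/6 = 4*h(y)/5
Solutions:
 h(y) = C1*exp(24*y/35)


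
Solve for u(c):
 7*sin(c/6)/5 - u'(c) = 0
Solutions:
 u(c) = C1 - 42*cos(c/6)/5


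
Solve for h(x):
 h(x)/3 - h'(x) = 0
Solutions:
 h(x) = C1*exp(x/3)


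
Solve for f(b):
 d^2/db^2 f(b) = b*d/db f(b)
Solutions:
 f(b) = C1 + C2*erfi(sqrt(2)*b/2)


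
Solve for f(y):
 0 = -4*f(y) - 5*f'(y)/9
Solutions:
 f(y) = C1*exp(-36*y/5)


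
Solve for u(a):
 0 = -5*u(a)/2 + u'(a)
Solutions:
 u(a) = C1*exp(5*a/2)


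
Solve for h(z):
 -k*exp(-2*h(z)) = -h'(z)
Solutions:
 h(z) = log(-sqrt(C1 + 2*k*z))
 h(z) = log(C1 + 2*k*z)/2


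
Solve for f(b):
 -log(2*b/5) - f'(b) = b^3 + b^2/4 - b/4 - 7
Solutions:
 f(b) = C1 - b^4/4 - b^3/12 + b^2/8 - b*log(b) + b*log(5/2) + 8*b


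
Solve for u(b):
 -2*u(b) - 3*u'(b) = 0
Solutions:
 u(b) = C1*exp(-2*b/3)


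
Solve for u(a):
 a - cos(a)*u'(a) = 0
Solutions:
 u(a) = C1 + Integral(a/cos(a), a)


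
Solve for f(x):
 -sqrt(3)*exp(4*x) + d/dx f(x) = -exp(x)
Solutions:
 f(x) = C1 + sqrt(3)*exp(4*x)/4 - exp(x)


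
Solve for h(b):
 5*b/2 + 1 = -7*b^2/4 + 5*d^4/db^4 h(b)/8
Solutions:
 h(b) = C1 + C2*b + C3*b^2 + C4*b^3 + 7*b^6/900 + b^5/30 + b^4/15


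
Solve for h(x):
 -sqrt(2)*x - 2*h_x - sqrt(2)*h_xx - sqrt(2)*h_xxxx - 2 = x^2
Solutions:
 h(x) = C1 + C2*exp(2^(1/6)*3^(1/3)*x*(-2*3^(1/3)/(9 + sqrt(87))^(1/3) + 2^(2/3)*(9 + sqrt(87))^(1/3))/12)*sin(6^(1/6)*x*(6/(9 + sqrt(87))^(1/3) + 6^(2/3)*(9 + sqrt(87))^(1/3))/12) + C3*exp(2^(1/6)*3^(1/3)*x*(-2*3^(1/3)/(9 + sqrt(87))^(1/3) + 2^(2/3)*(9 + sqrt(87))^(1/3))/12)*cos(6^(1/6)*x*(6/(9 + sqrt(87))^(1/3) + 6^(2/3)*(9 + sqrt(87))^(1/3))/12) + C4*exp(-2^(1/6)*3^(1/3)*x*(-2*3^(1/3)/(9 + sqrt(87))^(1/3) + 2^(2/3)*(9 + sqrt(87))^(1/3))/6) - x^3/6 - x


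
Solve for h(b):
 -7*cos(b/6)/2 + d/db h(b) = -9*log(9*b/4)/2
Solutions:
 h(b) = C1 - 9*b*log(b)/2 - 9*b*log(3) + 9*b/2 + 9*b*log(2) + 21*sin(b/6)


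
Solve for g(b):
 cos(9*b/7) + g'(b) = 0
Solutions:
 g(b) = C1 - 7*sin(9*b/7)/9


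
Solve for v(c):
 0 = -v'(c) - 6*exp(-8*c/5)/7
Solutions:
 v(c) = C1 + 15*exp(-8*c/5)/28


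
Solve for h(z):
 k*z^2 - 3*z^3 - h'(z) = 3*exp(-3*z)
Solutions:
 h(z) = C1 + k*z^3/3 - 3*z^4/4 + exp(-3*z)


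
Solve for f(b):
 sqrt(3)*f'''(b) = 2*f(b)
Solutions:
 f(b) = C3*exp(2^(1/3)*3^(5/6)*b/3) + (C1*sin(6^(1/3)*b/2) + C2*cos(6^(1/3)*b/2))*exp(-2^(1/3)*3^(5/6)*b/6)


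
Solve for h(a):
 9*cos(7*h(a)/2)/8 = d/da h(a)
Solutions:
 -9*a/8 - log(sin(7*h(a)/2) - 1)/7 + log(sin(7*h(a)/2) + 1)/7 = C1


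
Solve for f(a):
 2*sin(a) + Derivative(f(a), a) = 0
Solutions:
 f(a) = C1 + 2*cos(a)


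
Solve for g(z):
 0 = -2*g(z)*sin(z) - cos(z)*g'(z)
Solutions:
 g(z) = C1*cos(z)^2


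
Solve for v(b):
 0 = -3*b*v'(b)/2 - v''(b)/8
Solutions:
 v(b) = C1 + C2*erf(sqrt(6)*b)


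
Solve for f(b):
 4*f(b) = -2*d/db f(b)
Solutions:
 f(b) = C1*exp(-2*b)


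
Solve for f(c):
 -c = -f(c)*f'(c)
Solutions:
 f(c) = -sqrt(C1 + c^2)
 f(c) = sqrt(C1 + c^2)


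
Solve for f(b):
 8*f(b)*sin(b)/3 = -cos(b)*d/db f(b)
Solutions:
 f(b) = C1*cos(b)^(8/3)


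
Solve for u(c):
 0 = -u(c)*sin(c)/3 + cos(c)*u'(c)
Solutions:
 u(c) = C1/cos(c)^(1/3)


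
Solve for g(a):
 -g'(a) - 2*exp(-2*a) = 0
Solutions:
 g(a) = C1 + exp(-2*a)


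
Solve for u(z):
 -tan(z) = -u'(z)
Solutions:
 u(z) = C1 - log(cos(z))


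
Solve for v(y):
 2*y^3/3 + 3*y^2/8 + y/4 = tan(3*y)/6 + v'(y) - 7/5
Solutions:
 v(y) = C1 + y^4/6 + y^3/8 + y^2/8 + 7*y/5 + log(cos(3*y))/18


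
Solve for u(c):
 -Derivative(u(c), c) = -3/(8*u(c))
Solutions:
 u(c) = -sqrt(C1 + 3*c)/2
 u(c) = sqrt(C1 + 3*c)/2


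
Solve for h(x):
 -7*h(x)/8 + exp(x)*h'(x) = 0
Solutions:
 h(x) = C1*exp(-7*exp(-x)/8)


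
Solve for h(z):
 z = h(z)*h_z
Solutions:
 h(z) = -sqrt(C1 + z^2)
 h(z) = sqrt(C1 + z^2)


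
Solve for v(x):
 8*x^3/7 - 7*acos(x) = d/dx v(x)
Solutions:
 v(x) = C1 + 2*x^4/7 - 7*x*acos(x) + 7*sqrt(1 - x^2)


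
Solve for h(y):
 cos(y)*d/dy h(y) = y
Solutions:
 h(y) = C1 + Integral(y/cos(y), y)


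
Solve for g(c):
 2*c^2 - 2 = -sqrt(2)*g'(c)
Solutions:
 g(c) = C1 - sqrt(2)*c^3/3 + sqrt(2)*c


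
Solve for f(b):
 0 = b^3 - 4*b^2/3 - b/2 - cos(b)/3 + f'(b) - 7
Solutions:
 f(b) = C1 - b^4/4 + 4*b^3/9 + b^2/4 + 7*b + sin(b)/3


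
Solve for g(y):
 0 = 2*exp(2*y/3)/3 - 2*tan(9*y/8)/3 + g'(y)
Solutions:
 g(y) = C1 - exp(2*y/3) - 16*log(cos(9*y/8))/27


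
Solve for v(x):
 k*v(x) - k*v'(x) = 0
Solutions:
 v(x) = C1*exp(x)


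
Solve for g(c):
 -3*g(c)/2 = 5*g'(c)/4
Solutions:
 g(c) = C1*exp(-6*c/5)


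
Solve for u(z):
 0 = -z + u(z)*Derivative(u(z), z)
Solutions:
 u(z) = -sqrt(C1 + z^2)
 u(z) = sqrt(C1 + z^2)


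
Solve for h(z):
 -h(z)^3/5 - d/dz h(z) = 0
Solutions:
 h(z) = -sqrt(10)*sqrt(-1/(C1 - z))/2
 h(z) = sqrt(10)*sqrt(-1/(C1 - z))/2


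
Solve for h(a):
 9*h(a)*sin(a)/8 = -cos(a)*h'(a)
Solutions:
 h(a) = C1*cos(a)^(9/8)


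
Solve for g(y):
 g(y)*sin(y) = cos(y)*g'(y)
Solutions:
 g(y) = C1/cos(y)


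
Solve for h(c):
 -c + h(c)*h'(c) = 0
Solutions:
 h(c) = -sqrt(C1 + c^2)
 h(c) = sqrt(C1 + c^2)


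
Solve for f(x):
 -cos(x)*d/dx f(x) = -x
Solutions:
 f(x) = C1 + Integral(x/cos(x), x)


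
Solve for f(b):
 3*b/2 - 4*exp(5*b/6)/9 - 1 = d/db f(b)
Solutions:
 f(b) = C1 + 3*b^2/4 - b - 8*exp(5*b/6)/15


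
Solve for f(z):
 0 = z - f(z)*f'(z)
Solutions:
 f(z) = -sqrt(C1 + z^2)
 f(z) = sqrt(C1 + z^2)


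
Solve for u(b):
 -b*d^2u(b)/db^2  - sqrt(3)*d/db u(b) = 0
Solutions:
 u(b) = C1 + C2*b^(1 - sqrt(3))


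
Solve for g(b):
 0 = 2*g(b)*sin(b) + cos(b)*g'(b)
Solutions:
 g(b) = C1*cos(b)^2


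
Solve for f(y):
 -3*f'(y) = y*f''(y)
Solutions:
 f(y) = C1 + C2/y^2


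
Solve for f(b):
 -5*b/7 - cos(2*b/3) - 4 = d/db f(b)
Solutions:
 f(b) = C1 - 5*b^2/14 - 4*b - 3*sin(2*b/3)/2


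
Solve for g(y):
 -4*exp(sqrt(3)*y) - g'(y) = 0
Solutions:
 g(y) = C1 - 4*sqrt(3)*exp(sqrt(3)*y)/3


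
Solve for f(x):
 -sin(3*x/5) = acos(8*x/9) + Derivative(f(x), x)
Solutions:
 f(x) = C1 - x*acos(8*x/9) + sqrt(81 - 64*x^2)/8 + 5*cos(3*x/5)/3


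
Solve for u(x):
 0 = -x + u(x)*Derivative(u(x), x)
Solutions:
 u(x) = -sqrt(C1 + x^2)
 u(x) = sqrt(C1 + x^2)


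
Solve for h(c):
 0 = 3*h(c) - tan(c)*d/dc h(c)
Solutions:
 h(c) = C1*sin(c)^3


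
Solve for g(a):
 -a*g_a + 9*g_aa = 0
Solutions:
 g(a) = C1 + C2*erfi(sqrt(2)*a/6)


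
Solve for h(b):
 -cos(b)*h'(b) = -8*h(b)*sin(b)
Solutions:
 h(b) = C1/cos(b)^8


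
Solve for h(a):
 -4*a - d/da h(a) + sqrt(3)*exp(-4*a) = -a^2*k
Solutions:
 h(a) = C1 + a^3*k/3 - 2*a^2 - sqrt(3)*exp(-4*a)/4


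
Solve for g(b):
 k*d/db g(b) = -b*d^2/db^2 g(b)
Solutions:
 g(b) = C1 + b^(1 - re(k))*(C2*sin(log(b)*Abs(im(k))) + C3*cos(log(b)*im(k)))


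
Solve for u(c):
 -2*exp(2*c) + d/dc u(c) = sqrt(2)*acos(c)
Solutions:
 u(c) = C1 + sqrt(2)*(c*acos(c) - sqrt(1 - c^2)) + exp(2*c)


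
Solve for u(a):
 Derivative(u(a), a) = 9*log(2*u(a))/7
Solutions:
 -7*Integral(1/(log(_y) + log(2)), (_y, u(a)))/9 = C1 - a


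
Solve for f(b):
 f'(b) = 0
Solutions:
 f(b) = C1


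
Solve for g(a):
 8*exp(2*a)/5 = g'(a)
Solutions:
 g(a) = C1 + 4*exp(2*a)/5


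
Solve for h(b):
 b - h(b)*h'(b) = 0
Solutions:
 h(b) = -sqrt(C1 + b^2)
 h(b) = sqrt(C1 + b^2)


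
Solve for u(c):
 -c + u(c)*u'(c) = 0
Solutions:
 u(c) = -sqrt(C1 + c^2)
 u(c) = sqrt(C1 + c^2)


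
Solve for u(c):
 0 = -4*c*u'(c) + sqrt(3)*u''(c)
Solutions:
 u(c) = C1 + C2*erfi(sqrt(2)*3^(3/4)*c/3)


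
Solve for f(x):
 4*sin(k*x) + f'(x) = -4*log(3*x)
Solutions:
 f(x) = C1 - 4*x*log(x) - 4*x*log(3) + 4*x - 4*Piecewise((-cos(k*x)/k, Ne(k, 0)), (0, True))


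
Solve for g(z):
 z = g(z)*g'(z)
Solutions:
 g(z) = -sqrt(C1 + z^2)
 g(z) = sqrt(C1 + z^2)


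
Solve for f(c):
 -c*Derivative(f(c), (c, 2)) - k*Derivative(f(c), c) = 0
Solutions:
 f(c) = C1 + c^(1 - re(k))*(C2*sin(log(c)*Abs(im(k))) + C3*cos(log(c)*im(k)))


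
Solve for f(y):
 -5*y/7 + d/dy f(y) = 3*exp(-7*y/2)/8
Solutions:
 f(y) = C1 + 5*y^2/14 - 3*exp(-7*y/2)/28


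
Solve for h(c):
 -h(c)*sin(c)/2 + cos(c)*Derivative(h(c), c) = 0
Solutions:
 h(c) = C1/sqrt(cos(c))


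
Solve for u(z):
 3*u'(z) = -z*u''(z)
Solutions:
 u(z) = C1 + C2/z^2


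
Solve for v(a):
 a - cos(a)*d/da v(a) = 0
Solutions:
 v(a) = C1 + Integral(a/cos(a), a)


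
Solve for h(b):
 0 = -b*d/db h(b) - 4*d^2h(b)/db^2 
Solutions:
 h(b) = C1 + C2*erf(sqrt(2)*b/4)


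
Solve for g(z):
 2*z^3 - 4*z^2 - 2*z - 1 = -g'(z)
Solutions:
 g(z) = C1 - z^4/2 + 4*z^3/3 + z^2 + z


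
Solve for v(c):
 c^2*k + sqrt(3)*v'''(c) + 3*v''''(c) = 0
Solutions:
 v(c) = C1 + C2*c + C3*c^2 + C4*exp(-sqrt(3)*c/3) - sqrt(3)*c^5*k/180 + c^4*k/12 - sqrt(3)*c^3*k/3


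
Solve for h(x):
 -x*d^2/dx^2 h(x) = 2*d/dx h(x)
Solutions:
 h(x) = C1 + C2/x


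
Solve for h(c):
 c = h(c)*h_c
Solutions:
 h(c) = -sqrt(C1 + c^2)
 h(c) = sqrt(C1 + c^2)


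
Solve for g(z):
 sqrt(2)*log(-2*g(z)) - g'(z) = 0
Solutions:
 -sqrt(2)*Integral(1/(log(-_y) + log(2)), (_y, g(z)))/2 = C1 - z


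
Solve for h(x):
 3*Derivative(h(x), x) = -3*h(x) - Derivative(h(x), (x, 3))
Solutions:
 h(x) = C1*exp(2^(1/3)*x*(-2/(3 + sqrt(13))^(1/3) + 2^(1/3)*(3 + sqrt(13))^(1/3))/4)*sin(2^(1/3)*sqrt(3)*x*(2/(3 + sqrt(13))^(1/3) + 2^(1/3)*(3 + sqrt(13))^(1/3))/4) + C2*exp(2^(1/3)*x*(-2/(3 + sqrt(13))^(1/3) + 2^(1/3)*(3 + sqrt(13))^(1/3))/4)*cos(2^(1/3)*sqrt(3)*x*(2/(3 + sqrt(13))^(1/3) + 2^(1/3)*(3 + sqrt(13))^(1/3))/4) + C3*exp(2^(1/3)*x*(-2^(1/3)*(3 + sqrt(13))^(1/3)/2 + (3 + sqrt(13))^(-1/3)))


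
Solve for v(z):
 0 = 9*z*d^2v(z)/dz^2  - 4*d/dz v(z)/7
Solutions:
 v(z) = C1 + C2*z^(67/63)


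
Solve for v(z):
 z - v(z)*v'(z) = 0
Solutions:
 v(z) = -sqrt(C1 + z^2)
 v(z) = sqrt(C1 + z^2)


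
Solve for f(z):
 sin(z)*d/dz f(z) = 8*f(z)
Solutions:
 f(z) = C1*(cos(z)^4 - 4*cos(z)^3 + 6*cos(z)^2 - 4*cos(z) + 1)/(cos(z)^4 + 4*cos(z)^3 + 6*cos(z)^2 + 4*cos(z) + 1)


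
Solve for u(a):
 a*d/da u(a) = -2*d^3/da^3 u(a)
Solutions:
 u(a) = C1 + Integral(C2*airyai(-2^(2/3)*a/2) + C3*airybi(-2^(2/3)*a/2), a)


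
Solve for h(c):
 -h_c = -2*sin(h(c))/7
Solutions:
 -2*c/7 + log(cos(h(c)) - 1)/2 - log(cos(h(c)) + 1)/2 = C1


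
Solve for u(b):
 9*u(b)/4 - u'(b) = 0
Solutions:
 u(b) = C1*exp(9*b/4)


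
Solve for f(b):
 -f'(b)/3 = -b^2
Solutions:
 f(b) = C1 + b^3


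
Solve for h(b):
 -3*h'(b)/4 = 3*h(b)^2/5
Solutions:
 h(b) = 5/(C1 + 4*b)


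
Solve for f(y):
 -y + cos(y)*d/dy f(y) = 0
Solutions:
 f(y) = C1 + Integral(y/cos(y), y)


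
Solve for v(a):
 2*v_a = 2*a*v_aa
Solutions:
 v(a) = C1 + C2*a^2


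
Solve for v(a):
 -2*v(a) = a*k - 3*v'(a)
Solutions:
 v(a) = C1*exp(2*a/3) - a*k/2 - 3*k/4


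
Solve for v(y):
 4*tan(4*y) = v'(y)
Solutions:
 v(y) = C1 - log(cos(4*y))


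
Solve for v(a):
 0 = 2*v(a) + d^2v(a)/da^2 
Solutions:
 v(a) = C1*sin(sqrt(2)*a) + C2*cos(sqrt(2)*a)


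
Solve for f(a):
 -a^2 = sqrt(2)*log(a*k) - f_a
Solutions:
 f(a) = C1 + a^3/3 + sqrt(2)*a*log(a*k) - sqrt(2)*a


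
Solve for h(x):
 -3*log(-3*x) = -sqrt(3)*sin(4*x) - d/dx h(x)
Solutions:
 h(x) = C1 + 3*x*log(-x) - 3*x + 3*x*log(3) + sqrt(3)*cos(4*x)/4


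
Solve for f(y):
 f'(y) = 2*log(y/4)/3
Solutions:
 f(y) = C1 + 2*y*log(y)/3 - 4*y*log(2)/3 - 2*y/3


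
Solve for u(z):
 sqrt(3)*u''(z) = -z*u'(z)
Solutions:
 u(z) = C1 + C2*erf(sqrt(2)*3^(3/4)*z/6)


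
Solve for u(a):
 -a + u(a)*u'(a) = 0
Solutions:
 u(a) = -sqrt(C1 + a^2)
 u(a) = sqrt(C1 + a^2)


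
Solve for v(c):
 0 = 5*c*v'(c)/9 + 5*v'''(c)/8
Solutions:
 v(c) = C1 + Integral(C2*airyai(-2*3^(1/3)*c/3) + C3*airybi(-2*3^(1/3)*c/3), c)


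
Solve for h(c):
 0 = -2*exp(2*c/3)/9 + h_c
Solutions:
 h(c) = C1 + exp(2*c/3)/3


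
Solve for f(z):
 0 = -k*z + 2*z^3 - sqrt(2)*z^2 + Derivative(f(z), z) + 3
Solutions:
 f(z) = C1 + k*z^2/2 - z^4/2 + sqrt(2)*z^3/3 - 3*z


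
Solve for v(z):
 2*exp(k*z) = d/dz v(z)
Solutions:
 v(z) = C1 + 2*exp(k*z)/k


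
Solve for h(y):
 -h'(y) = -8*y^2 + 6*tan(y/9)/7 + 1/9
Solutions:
 h(y) = C1 + 8*y^3/3 - y/9 + 54*log(cos(y/9))/7


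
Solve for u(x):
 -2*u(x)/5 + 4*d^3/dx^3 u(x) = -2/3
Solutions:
 u(x) = C3*exp(10^(2/3)*x/10) + (C1*sin(10^(2/3)*sqrt(3)*x/20) + C2*cos(10^(2/3)*sqrt(3)*x/20))*exp(-10^(2/3)*x/20) + 5/3


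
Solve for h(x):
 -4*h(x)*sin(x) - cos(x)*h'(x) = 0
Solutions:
 h(x) = C1*cos(x)^4


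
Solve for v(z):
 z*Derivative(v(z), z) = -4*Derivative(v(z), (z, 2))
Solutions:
 v(z) = C1 + C2*erf(sqrt(2)*z/4)


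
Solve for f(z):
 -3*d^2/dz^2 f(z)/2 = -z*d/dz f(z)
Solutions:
 f(z) = C1 + C2*erfi(sqrt(3)*z/3)


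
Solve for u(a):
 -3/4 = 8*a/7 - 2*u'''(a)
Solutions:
 u(a) = C1 + C2*a + C3*a^2 + a^4/42 + a^3/16


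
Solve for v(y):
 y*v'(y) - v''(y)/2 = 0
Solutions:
 v(y) = C1 + C2*erfi(y)


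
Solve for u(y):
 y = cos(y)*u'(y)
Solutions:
 u(y) = C1 + Integral(y/cos(y), y)


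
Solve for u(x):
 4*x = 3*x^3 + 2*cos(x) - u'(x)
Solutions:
 u(x) = C1 + 3*x^4/4 - 2*x^2 + 2*sin(x)


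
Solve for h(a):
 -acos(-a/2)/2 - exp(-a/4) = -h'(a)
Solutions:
 h(a) = C1 + a*acos(-a/2)/2 + sqrt(4 - a^2)/2 - 4*exp(-a/4)


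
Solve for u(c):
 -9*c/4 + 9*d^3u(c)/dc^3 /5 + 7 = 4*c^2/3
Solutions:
 u(c) = C1 + C2*c + C3*c^2 + c^5/81 + 5*c^4/96 - 35*c^3/54


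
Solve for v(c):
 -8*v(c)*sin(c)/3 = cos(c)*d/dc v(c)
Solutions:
 v(c) = C1*cos(c)^(8/3)


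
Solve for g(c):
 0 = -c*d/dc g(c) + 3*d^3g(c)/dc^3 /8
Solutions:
 g(c) = C1 + Integral(C2*airyai(2*3^(2/3)*c/3) + C3*airybi(2*3^(2/3)*c/3), c)


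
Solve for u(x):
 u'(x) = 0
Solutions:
 u(x) = C1


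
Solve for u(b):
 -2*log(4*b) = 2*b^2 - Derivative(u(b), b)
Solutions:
 u(b) = C1 + 2*b^3/3 + 2*b*log(b) - 2*b + b*log(16)


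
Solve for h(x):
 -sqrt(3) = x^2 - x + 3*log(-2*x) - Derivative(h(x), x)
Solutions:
 h(x) = C1 + x^3/3 - x^2/2 + 3*x*log(-x) + x*(-3 + sqrt(3) + 3*log(2))


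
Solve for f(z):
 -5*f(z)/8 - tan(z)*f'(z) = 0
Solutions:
 f(z) = C1/sin(z)^(5/8)


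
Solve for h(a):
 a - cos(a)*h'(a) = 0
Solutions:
 h(a) = C1 + Integral(a/cos(a), a)


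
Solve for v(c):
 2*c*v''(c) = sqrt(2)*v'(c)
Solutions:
 v(c) = C1 + C2*c^(sqrt(2)/2 + 1)


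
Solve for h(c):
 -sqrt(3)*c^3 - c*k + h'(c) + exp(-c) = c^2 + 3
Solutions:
 h(c) = C1 + sqrt(3)*c^4/4 + c^3/3 + c^2*k/2 + 3*c + exp(-c)


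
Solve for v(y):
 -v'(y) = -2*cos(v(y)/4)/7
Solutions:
 -2*y/7 - 2*log(sin(v(y)/4) - 1) + 2*log(sin(v(y)/4) + 1) = C1


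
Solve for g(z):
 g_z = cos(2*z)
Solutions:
 g(z) = C1 + sin(2*z)/2
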